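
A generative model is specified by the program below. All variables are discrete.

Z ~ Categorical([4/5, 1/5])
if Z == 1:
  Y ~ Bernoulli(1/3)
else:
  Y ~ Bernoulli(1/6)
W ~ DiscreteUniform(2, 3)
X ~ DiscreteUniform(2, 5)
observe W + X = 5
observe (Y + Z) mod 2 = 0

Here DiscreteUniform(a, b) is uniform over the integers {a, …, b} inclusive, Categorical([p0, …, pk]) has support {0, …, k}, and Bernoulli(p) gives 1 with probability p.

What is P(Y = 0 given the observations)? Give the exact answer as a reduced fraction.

P(Y = 0 | obs) = 10/11

Enumerate traces; 4 have nonzero weight after conditioning:
  (Z=0, Y=0, W=2, X=3) weight 1/12
  (Z=0, Y=0, W=3, X=2) weight 1/12
  (Z=1, Y=1, W=2, X=3) weight 1/120
  (Z=1, Y=1, W=3, X=2) weight 1/120
Group by Y:
  weight(Y=0) = 1/6
  weight(Y=1) = 1/60
Total weight = 1/6 + 1/60 = 11/60
P(Y=0 | obs) = 1/6 / 11/60 = 10/11
P(Y=1 | obs) = 1/60 / 11/60 = 1/11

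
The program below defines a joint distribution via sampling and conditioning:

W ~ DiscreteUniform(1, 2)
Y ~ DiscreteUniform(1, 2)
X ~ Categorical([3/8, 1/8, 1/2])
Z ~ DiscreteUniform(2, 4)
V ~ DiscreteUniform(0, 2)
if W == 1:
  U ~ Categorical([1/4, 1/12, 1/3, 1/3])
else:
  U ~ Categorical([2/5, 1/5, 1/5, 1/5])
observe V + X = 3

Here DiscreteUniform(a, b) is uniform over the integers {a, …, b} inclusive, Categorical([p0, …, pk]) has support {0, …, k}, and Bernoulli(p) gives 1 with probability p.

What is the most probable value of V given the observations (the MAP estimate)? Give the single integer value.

argmax_v P(V = v | obs) = 1

Enumerate traces; 96 have nonzero weight after conditioning:
  (W=1, Y=1, X=1, Z=2, V=2, U=0) weight 1/1152
  (W=1, Y=1, X=1, Z=2, V=2, U=1) weight 1/3456
  (W=1, Y=1, X=1, Z=2, V=2, U=2) weight 1/864
  (W=1, Y=1, X=1, Z=2, V=2, U=3) weight 1/864
  (W=1, Y=1, X=1, Z=3, V=2, U=0) weight 1/1152
  (W=1, Y=1, X=1, Z=3, V=2, U=1) weight 1/3456
  (W=1, Y=1, X=1, Z=3, V=2, U=2) weight 1/864
  (W=1, Y=1, X=1, Z=3, V=2, U=3) weight 1/864
  (W=1, Y=1, X=2, Z=2, V=1, U=0) weight 1/288
  … 87 more
Group by V:
  weight(V=1) = 1/6
  weight(V=2) = 1/24
Total weight = 1/6 + 1/24 = 5/24
P(V=1 | obs) = 1/6 / 5/24 = 4/5
P(V=2 | obs) = 1/24 / 5/24 = 1/5
argmax = 1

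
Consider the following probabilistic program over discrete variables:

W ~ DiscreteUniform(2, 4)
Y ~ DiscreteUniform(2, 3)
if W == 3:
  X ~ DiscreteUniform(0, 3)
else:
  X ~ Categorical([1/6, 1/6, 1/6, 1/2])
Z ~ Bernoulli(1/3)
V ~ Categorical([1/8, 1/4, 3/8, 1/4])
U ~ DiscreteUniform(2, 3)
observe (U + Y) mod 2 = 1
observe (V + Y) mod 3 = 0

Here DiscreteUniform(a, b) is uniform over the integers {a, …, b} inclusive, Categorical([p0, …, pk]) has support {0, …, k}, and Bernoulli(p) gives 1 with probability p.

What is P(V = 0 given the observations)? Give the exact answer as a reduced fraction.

P(V = 0 | obs) = 1/5

Enumerate traces; 72 have nonzero weight after conditioning:
  (W=2, Y=2, X=0, Z=0, V=1, U=3) weight 1/432
  (W=2, Y=2, X=0, Z=1, V=1, U=3) weight 1/864
  (W=2, Y=2, X=1, Z=0, V=1, U=3) weight 1/432
  (W=2, Y=2, X=1, Z=1, V=1, U=3) weight 1/864
  (W=2, Y=2, X=2, Z=0, V=1, U=3) weight 1/432
  (W=2, Y=2, X=2, Z=1, V=1, U=3) weight 1/864
  (W=2, Y=2, X=3, Z=0, V=1, U=3) weight 1/144
  (W=2, Y=2, X=3, Z=1, V=1, U=3) weight 1/288
  (W=2, Y=3, X=0, Z=0, V=0, U=2) weight 1/864
  (W=2, Y=3, X=0, Z=0, V=3, U=2) weight 1/432
  … 62 more
Group by V:
  weight(V=0) = 1/32
  weight(V=1) = 1/16
  weight(V=3) = 1/16
Total weight = 1/32 + 1/16 + 1/16 = 5/32
P(V=0 | obs) = 1/32 / 5/32 = 1/5
P(V=1 | obs) = 1/16 / 5/32 = 2/5
P(V=3 | obs) = 1/16 / 5/32 = 2/5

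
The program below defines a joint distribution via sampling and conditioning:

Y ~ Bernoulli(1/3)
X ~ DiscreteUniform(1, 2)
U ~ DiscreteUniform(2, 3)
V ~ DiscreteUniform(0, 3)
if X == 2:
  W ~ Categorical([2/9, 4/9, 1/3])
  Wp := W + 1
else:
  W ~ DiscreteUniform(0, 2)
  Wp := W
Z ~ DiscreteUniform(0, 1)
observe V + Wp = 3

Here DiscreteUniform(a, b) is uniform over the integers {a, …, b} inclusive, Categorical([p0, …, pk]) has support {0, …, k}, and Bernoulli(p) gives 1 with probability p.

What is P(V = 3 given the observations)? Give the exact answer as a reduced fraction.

P(V = 3 | obs) = 1/6

Enumerate traces; 48 have nonzero weight after conditioning:
  (Y=0, X=1, U=2, V=1, W=2, Z=0) weight 1/144
  (Y=0, X=1, U=2, V=1, W=2, Z=1) weight 1/144
  (Y=0, X=1, U=2, V=2, W=1, Z=0) weight 1/144
  (Y=0, X=1, U=2, V=2, W=1, Z=1) weight 1/144
  (Y=0, X=1, U=2, V=3, W=0, Z=0) weight 1/144
  (Y=0, X=1, U=2, V=3, W=0, Z=1) weight 1/144
  (Y=0, X=1, U=3, V=1, W=2, Z=0) weight 1/144
  (Y=0, X=1, U=3, V=1, W=2, Z=1) weight 1/144
  (Y=0, X=2, U=2, V=0, W=2, Z=0) weight 1/144
  … 39 more
Group by V:
  weight(V=0) = 1/24
  weight(V=1) = 7/72
  weight(V=2) = 5/72
  weight(V=3) = 1/24
Total weight = 1/24 + 7/72 + 5/72 + 1/24 = 1/4
P(V=0 | obs) = 1/24 / 1/4 = 1/6
P(V=1 | obs) = 7/72 / 1/4 = 7/18
P(V=2 | obs) = 5/72 / 1/4 = 5/18
P(V=3 | obs) = 1/24 / 1/4 = 1/6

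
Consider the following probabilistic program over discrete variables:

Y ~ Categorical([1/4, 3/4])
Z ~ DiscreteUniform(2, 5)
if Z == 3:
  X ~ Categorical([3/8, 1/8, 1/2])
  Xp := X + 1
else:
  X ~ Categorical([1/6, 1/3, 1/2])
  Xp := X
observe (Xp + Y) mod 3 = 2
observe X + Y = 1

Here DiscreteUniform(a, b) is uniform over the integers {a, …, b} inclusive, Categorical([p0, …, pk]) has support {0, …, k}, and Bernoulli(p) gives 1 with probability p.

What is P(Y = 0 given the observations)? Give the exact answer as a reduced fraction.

P(Y = 0 | obs) = 1/10

Enumerate traces; 2 have nonzero weight after conditioning:
  (Y=0, Z=3, X=1) weight 1/128
  (Y=1, Z=3, X=0) weight 9/128
Group by Y:
  weight(Y=0) = 1/128
  weight(Y=1) = 9/128
Total weight = 1/128 + 9/128 = 5/64
P(Y=0 | obs) = 1/128 / 5/64 = 1/10
P(Y=1 | obs) = 9/128 / 5/64 = 9/10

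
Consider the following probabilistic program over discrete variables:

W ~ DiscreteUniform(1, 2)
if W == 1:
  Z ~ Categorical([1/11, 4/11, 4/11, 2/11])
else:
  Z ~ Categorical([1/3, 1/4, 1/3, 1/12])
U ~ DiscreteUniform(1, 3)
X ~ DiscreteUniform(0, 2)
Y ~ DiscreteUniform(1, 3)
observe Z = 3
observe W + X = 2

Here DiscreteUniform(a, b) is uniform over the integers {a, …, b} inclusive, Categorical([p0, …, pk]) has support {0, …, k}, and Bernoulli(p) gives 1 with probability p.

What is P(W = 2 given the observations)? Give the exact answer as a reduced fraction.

P(W = 2 | obs) = 11/35

Enumerate traces; 18 have nonzero weight after conditioning:
  (W=1, Z=3, U=1, X=1, Y=1) weight 1/297
  (W=1, Z=3, U=1, X=1, Y=2) weight 1/297
  (W=1, Z=3, U=1, X=1, Y=3) weight 1/297
  (W=1, Z=3, U=2, X=1, Y=1) weight 1/297
  (W=1, Z=3, U=2, X=1, Y=2) weight 1/297
  (W=1, Z=3, U=2, X=1, Y=3) weight 1/297
  (W=1, Z=3, U=3, X=1, Y=1) weight 1/297
  (W=1, Z=3, U=3, X=1, Y=2) weight 1/297
  (W=2, Z=3, U=1, X=0, Y=1) weight 1/648
  … 9 more
Group by W:
  weight(W=1) = 1/33
  weight(W=2) = 1/72
Total weight = 1/33 + 1/72 = 35/792
P(W=1 | obs) = 1/33 / 35/792 = 24/35
P(W=2 | obs) = 1/72 / 35/792 = 11/35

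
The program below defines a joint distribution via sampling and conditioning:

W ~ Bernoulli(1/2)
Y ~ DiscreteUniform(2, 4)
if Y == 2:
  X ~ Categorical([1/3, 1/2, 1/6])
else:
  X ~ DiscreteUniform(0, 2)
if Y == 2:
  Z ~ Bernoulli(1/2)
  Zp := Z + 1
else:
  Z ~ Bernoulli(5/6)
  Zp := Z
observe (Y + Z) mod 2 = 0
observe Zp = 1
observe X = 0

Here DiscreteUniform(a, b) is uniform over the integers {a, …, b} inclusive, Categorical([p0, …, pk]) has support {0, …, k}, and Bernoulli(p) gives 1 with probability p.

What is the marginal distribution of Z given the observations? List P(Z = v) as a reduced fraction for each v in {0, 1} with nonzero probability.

Enumerate traces; 4 have nonzero weight after conditioning:
  (W=0, Y=2, X=0, Z=0) weight 1/36
  (W=0, Y=3, X=0, Z=1) weight 5/108
  (W=1, Y=2, X=0, Z=0) weight 1/36
  (W=1, Y=3, X=0, Z=1) weight 5/108
Group by Z:
  weight(Z=0) = 1/18
  weight(Z=1) = 5/54
Total weight = 1/18 + 5/54 = 4/27
P(Z=0 | obs) = 1/18 / 4/27 = 3/8
P(Z=1 | obs) = 5/54 / 4/27 = 5/8

P(Z=0) = 3/8, P(Z=1) = 5/8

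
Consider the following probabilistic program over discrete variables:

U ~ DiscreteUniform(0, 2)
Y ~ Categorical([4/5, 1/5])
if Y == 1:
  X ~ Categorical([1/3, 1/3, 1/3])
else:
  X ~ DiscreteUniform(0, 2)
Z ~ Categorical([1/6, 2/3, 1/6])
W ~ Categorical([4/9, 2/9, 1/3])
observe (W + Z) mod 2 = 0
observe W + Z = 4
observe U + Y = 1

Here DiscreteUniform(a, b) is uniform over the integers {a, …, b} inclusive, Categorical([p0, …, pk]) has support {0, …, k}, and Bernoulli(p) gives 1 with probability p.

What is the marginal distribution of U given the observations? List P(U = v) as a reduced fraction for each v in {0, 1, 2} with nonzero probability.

Enumerate traces; 6 have nonzero weight after conditioning:
  (U=0, Y=1, X=0, Z=2, W=2) weight 1/810
  (U=0, Y=1, X=1, Z=2, W=2) weight 1/810
  (U=0, Y=1, X=2, Z=2, W=2) weight 1/810
  (U=1, Y=0, X=0, Z=2, W=2) weight 2/405
  (U=1, Y=0, X=1, Z=2, W=2) weight 2/405
  (U=1, Y=0, X=2, Z=2, W=2) weight 2/405
Group by U:
  weight(U=0) = 1/270
  weight(U=1) = 2/135
Total weight = 1/270 + 2/135 = 1/54
P(U=0 | obs) = 1/270 / 1/54 = 1/5
P(U=1 | obs) = 2/135 / 1/54 = 4/5

P(U=0) = 1/5, P(U=1) = 4/5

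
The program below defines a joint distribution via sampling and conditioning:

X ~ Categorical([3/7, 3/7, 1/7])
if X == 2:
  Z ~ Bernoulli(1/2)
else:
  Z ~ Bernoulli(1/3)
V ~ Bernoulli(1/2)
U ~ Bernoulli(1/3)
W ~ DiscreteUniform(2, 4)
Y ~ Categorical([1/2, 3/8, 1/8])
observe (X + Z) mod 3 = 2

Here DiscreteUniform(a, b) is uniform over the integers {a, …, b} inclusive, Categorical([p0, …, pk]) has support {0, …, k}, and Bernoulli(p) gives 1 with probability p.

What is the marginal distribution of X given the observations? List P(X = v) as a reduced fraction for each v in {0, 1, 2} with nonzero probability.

P(X=1) = 2/3, P(X=2) = 1/3

Enumerate traces; 72 have nonzero weight after conditioning:
  (X=1, Z=1, V=0, U=0, W=2, Y=0) weight 1/126
  (X=1, Z=1, V=0, U=0, W=2, Y=1) weight 1/168
  (X=1, Z=1, V=0, U=0, W=2, Y=2) weight 1/504
  (X=1, Z=1, V=0, U=0, W=3, Y=0) weight 1/126
  (X=1, Z=1, V=0, U=0, W=3, Y=1) weight 1/168
  (X=1, Z=1, V=0, U=0, W=3, Y=2) weight 1/504
  (X=1, Z=1, V=0, U=0, W=4, Y=0) weight 1/126
  (X=1, Z=1, V=0, U=0, W=4, Y=1) weight 1/168
  (X=2, Z=0, V=0, U=0, W=2, Y=0) weight 1/252
  … 63 more
Group by X:
  weight(X=1) = 1/7
  weight(X=2) = 1/14
Total weight = 1/7 + 1/14 = 3/14
P(X=1 | obs) = 1/7 / 3/14 = 2/3
P(X=2 | obs) = 1/14 / 3/14 = 1/3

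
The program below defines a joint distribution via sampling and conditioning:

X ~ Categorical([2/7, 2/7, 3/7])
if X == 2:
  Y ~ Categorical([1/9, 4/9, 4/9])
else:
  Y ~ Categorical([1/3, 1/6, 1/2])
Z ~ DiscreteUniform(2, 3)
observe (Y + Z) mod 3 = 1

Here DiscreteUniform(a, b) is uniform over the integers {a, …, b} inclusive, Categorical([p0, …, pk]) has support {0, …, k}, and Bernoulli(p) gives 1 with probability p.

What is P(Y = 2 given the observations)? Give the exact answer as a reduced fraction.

Enumerate traces; 6 have nonzero weight after conditioning:
  (X=0, Y=1, Z=3) weight 1/42
  (X=0, Y=2, Z=2) weight 1/14
  (X=1, Y=1, Z=3) weight 1/42
  (X=1, Y=2, Z=2) weight 1/14
  (X=2, Y=1, Z=3) weight 2/21
  (X=2, Y=2, Z=2) weight 2/21
Group by Y:
  weight(Y=1) = 1/7
  weight(Y=2) = 5/21
Total weight = 1/7 + 5/21 = 8/21
P(Y=1 | obs) = 1/7 / 8/21 = 3/8
P(Y=2 | obs) = 5/21 / 8/21 = 5/8

P(Y = 2 | obs) = 5/8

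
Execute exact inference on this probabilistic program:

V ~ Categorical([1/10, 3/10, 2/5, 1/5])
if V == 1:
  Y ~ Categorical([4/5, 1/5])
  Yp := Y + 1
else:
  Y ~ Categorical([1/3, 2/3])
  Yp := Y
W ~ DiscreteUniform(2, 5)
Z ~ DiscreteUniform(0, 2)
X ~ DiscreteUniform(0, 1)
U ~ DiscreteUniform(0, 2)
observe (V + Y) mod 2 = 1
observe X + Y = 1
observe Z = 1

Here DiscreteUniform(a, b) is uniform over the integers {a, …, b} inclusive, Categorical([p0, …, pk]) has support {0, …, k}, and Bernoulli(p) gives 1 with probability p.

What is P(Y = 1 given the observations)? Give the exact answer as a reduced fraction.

Enumerate traces; 48 have nonzero weight after conditioning:
  (V=0, Y=1, W=2, Z=1, X=0, U=0) weight 1/1080
  (V=0, Y=1, W=2, Z=1, X=0, U=1) weight 1/1080
  (V=0, Y=1, W=2, Z=1, X=0, U=2) weight 1/1080
  (V=0, Y=1, W=3, Z=1, X=0, U=0) weight 1/1080
  (V=0, Y=1, W=3, Z=1, X=0, U=1) weight 1/1080
  (V=0, Y=1, W=3, Z=1, X=0, U=2) weight 1/1080
  (V=0, Y=1, W=4, Z=1, X=0, U=0) weight 1/1080
  (V=0, Y=1, W=4, Z=1, X=0, U=1) weight 1/1080
  (V=1, Y=0, W=2, Z=1, X=1, U=0) weight 1/300
  … 39 more
Group by Y:
  weight(Y=0) = 23/450
  weight(Y=1) = 1/18
Total weight = 23/450 + 1/18 = 8/75
P(Y=0 | obs) = 23/450 / 8/75 = 23/48
P(Y=1 | obs) = 1/18 / 8/75 = 25/48

P(Y = 1 | obs) = 25/48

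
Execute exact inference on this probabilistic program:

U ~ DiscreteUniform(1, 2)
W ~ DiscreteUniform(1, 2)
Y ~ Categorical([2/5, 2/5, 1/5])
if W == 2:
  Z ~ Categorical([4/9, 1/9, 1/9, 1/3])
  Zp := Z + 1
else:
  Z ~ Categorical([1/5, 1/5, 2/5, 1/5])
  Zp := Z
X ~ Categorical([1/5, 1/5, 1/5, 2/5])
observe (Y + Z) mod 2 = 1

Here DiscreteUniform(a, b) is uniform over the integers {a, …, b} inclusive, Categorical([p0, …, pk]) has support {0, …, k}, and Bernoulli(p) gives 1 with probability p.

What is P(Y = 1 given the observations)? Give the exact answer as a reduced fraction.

Enumerate traces; 96 have nonzero weight after conditioning:
  (U=1, W=1, Y=0, Z=1, X=0) weight 1/250
  (U=1, W=1, Y=0, Z=1, X=1) weight 1/250
  (U=1, W=1, Y=0, Z=1, X=2) weight 1/250
  (U=1, W=1, Y=0, Z=1, X=3) weight 1/125
  (U=1, W=1, Y=0, Z=3, X=0) weight 1/250
  (U=1, W=1, Y=0, Z=3, X=1) weight 1/250
  (U=1, W=1, Y=0, Z=3, X=2) weight 1/250
  (U=1, W=1, Y=0, Z=3, X=3) weight 1/125
  (U=1, W=1, Y=1, Z=0, X=0) weight 1/250
  (U=1, W=1, Y=2, Z=1, X=0) weight 1/500
  … 86 more
Group by Y:
  weight(Y=0) = 38/225
  weight(Y=1) = 52/225
  weight(Y=2) = 19/225
Total weight = 38/225 + 52/225 + 19/225 = 109/225
P(Y=0 | obs) = 38/225 / 109/225 = 38/109
P(Y=1 | obs) = 52/225 / 109/225 = 52/109
P(Y=2 | obs) = 19/225 / 109/225 = 19/109

P(Y = 1 | obs) = 52/109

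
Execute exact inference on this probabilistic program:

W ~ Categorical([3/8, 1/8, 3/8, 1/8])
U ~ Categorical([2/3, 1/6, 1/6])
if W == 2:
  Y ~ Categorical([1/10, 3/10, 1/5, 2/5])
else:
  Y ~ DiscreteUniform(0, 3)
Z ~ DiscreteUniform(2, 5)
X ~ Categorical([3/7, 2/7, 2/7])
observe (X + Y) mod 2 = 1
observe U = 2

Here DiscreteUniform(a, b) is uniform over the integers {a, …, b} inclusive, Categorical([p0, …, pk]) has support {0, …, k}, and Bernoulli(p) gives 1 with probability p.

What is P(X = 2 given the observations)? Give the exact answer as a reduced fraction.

P(X = 2 | obs) = 46/149

Enumerate traces; 96 have nonzero weight after conditioning:
  (W=0, U=2, Y=0, Z=2, X=1) weight 1/896
  (W=0, U=2, Y=0, Z=3, X=1) weight 1/896
  (W=0, U=2, Y=0, Z=4, X=1) weight 1/896
  (W=0, U=2, Y=0, Z=5, X=1) weight 1/896
  (W=0, U=2, Y=1, Z=2, X=0) weight 3/1792
  (W=0, U=2, Y=1, Z=2, X=2) weight 1/896
  (W=0, U=2, Y=1, Z=3, X=0) weight 3/1792
  (W=0, U=2, Y=1, Z=3, X=2) weight 1/896
  … 88 more
Group by X:
  weight(X=0) = 23/560
  weight(X=1) = 17/840
  weight(X=2) = 23/840
Total weight = 23/560 + 17/840 + 23/840 = 149/1680
P(X=0 | obs) = 23/560 / 149/1680 = 69/149
P(X=1 | obs) = 17/840 / 149/1680 = 34/149
P(X=2 | obs) = 23/840 / 149/1680 = 46/149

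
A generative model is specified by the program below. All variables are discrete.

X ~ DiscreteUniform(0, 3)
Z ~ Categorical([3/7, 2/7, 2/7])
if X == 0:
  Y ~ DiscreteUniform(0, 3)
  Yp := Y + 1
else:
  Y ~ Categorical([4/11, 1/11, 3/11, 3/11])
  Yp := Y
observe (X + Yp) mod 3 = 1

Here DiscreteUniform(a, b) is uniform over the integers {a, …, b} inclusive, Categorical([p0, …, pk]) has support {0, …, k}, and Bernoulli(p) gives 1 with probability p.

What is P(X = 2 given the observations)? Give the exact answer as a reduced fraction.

Enumerate traces; 18 have nonzero weight after conditioning:
  (X=0, Z=0, Y=0) weight 3/112
  (X=0, Z=0, Y=3) weight 3/112
  (X=0, Z=1, Y=0) weight 1/56
  (X=0, Z=1, Y=3) weight 1/56
  (X=0, Z=2, Y=0) weight 1/56
  (X=0, Z=2, Y=3) weight 1/56
  (X=1, Z=0, Y=0) weight 3/77
  (X=1, Z=0, Y=3) weight 9/308
  (X=2, Z=0, Y=2) weight 9/308
  (X=3, Z=0, Y=1) weight 3/308
  … 8 more
Group by X:
  weight(X=0) = 1/8
  weight(X=1) = 7/44
  weight(X=2) = 3/44
  weight(X=3) = 1/44
Total weight = 1/8 + 7/44 + 3/44 + 1/44 = 3/8
P(X=0 | obs) = 1/8 / 3/8 = 1/3
P(X=1 | obs) = 7/44 / 3/8 = 14/33
P(X=2 | obs) = 3/44 / 3/8 = 2/11
P(X=3 | obs) = 1/44 / 3/8 = 2/33

P(X = 2 | obs) = 2/11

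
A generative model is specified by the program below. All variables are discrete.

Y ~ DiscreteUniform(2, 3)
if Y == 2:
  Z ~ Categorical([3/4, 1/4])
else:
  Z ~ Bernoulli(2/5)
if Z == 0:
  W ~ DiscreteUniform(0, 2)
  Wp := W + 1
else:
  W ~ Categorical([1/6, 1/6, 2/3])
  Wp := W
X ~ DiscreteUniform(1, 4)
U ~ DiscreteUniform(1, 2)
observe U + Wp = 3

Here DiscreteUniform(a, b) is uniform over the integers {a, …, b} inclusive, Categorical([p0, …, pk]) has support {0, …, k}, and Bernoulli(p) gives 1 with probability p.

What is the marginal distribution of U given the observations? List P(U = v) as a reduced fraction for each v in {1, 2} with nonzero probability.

Enumerate traces; 32 have nonzero weight after conditioning:
  (Y=2, Z=0, W=0, X=1, U=2) weight 1/64
  (Y=2, Z=0, W=0, X=2, U=2) weight 1/64
  (Y=2, Z=0, W=0, X=3, U=2) weight 1/64
  (Y=2, Z=0, W=0, X=4, U=2) weight 1/64
  (Y=2, Z=0, W=1, X=1, U=1) weight 1/64
  (Y=2, Z=0, W=1, X=2, U=1) weight 1/64
  (Y=2, Z=0, W=1, X=3, U=1) weight 1/64
  (Y=2, Z=0, W=1, X=4, U=1) weight 1/64
  … 24 more
Group by U:
  weight(U=1) = 53/240
  weight(U=2) = 67/480
Total weight = 53/240 + 67/480 = 173/480
P(U=1 | obs) = 53/240 / 173/480 = 106/173
P(U=2 | obs) = 67/480 / 173/480 = 67/173

P(U=1) = 106/173, P(U=2) = 67/173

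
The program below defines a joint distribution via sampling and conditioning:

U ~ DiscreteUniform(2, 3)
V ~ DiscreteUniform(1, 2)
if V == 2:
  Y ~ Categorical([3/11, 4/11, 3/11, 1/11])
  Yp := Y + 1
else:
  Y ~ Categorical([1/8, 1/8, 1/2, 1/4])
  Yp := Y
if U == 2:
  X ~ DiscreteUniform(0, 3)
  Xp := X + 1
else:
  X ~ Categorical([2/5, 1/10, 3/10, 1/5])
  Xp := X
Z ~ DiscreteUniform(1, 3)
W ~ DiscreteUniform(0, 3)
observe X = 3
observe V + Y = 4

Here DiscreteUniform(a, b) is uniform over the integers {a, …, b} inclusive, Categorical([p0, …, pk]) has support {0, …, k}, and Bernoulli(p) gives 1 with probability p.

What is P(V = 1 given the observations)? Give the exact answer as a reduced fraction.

P(V = 1 | obs) = 11/23

Enumerate traces; 48 have nonzero weight after conditioning:
  (U=2, V=1, Y=3, X=3, Z=1, W=0) weight 1/768
  (U=2, V=1, Y=3, X=3, Z=1, W=1) weight 1/768
  (U=2, V=1, Y=3, X=3, Z=1, W=2) weight 1/768
  (U=2, V=1, Y=3, X=3, Z=1, W=3) weight 1/768
  (U=2, V=1, Y=3, X=3, Z=2, W=0) weight 1/768
  (U=2, V=1, Y=3, X=3, Z=2, W=1) weight 1/768
  (U=2, V=1, Y=3, X=3, Z=2, W=2) weight 1/768
  (U=2, V=1, Y=3, X=3, Z=2, W=3) weight 1/768
  (U=2, V=2, Y=2, X=3, Z=1, W=0) weight 1/704
  … 39 more
Group by V:
  weight(V=1) = 9/320
  weight(V=2) = 27/880
Total weight = 9/320 + 27/880 = 207/3520
P(V=1 | obs) = 9/320 / 207/3520 = 11/23
P(V=2 | obs) = 27/880 / 207/3520 = 12/23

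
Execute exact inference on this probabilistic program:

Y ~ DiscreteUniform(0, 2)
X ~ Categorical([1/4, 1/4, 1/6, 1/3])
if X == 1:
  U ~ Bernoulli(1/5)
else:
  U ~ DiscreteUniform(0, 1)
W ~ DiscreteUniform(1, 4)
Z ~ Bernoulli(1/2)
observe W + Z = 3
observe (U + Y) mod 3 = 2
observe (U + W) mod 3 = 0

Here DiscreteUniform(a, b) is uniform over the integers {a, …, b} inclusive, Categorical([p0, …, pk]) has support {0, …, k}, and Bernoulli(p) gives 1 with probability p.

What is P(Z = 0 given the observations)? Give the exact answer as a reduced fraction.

Enumerate traces; 8 have nonzero weight after conditioning:
  (Y=1, X=0, U=1, W=2, Z=1) weight 1/192
  (Y=1, X=1, U=1, W=2, Z=1) weight 1/480
  (Y=1, X=2, U=1, W=2, Z=1) weight 1/288
  (Y=1, X=3, U=1, W=2, Z=1) weight 1/144
  (Y=2, X=0, U=0, W=3, Z=0) weight 1/192
  (Y=2, X=1, U=0, W=3, Z=0) weight 1/120
  (Y=2, X=2, U=0, W=3, Z=0) weight 1/288
  (Y=2, X=3, U=0, W=3, Z=0) weight 1/144
Group by Z:
  weight(Z=0) = 23/960
  weight(Z=1) = 17/960
Total weight = 23/960 + 17/960 = 1/24
P(Z=0 | obs) = 23/960 / 1/24 = 23/40
P(Z=1 | obs) = 17/960 / 1/24 = 17/40

P(Z = 0 | obs) = 23/40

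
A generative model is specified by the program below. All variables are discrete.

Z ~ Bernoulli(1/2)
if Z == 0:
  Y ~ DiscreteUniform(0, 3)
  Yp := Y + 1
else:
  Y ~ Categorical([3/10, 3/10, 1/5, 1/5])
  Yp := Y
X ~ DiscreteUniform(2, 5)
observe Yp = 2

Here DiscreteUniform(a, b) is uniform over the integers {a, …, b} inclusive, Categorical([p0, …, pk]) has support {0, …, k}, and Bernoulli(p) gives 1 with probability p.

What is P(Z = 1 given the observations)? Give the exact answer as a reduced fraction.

P(Z = 1 | obs) = 4/9

Enumerate traces; 8 have nonzero weight after conditioning:
  (Z=0, Y=1, X=2) weight 1/32
  (Z=0, Y=1, X=3) weight 1/32
  (Z=0, Y=1, X=4) weight 1/32
  (Z=0, Y=1, X=5) weight 1/32
  (Z=1, Y=2, X=2) weight 1/40
  (Z=1, Y=2, X=3) weight 1/40
  (Z=1, Y=2, X=4) weight 1/40
  (Z=1, Y=2, X=5) weight 1/40
Group by Z:
  weight(Z=0) = 1/8
  weight(Z=1) = 1/10
Total weight = 1/8 + 1/10 = 9/40
P(Z=0 | obs) = 1/8 / 9/40 = 5/9
P(Z=1 | obs) = 1/10 / 9/40 = 4/9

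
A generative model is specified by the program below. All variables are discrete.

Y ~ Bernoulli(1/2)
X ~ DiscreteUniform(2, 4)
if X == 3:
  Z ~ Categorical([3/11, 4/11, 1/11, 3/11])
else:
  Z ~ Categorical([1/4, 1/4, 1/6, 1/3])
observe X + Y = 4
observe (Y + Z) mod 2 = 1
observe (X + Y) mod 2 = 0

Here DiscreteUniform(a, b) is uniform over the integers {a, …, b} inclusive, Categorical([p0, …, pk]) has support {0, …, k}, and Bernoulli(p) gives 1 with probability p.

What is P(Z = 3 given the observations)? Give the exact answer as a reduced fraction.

P(Z = 3 | obs) = 44/125

Enumerate traces; 4 have nonzero weight after conditioning:
  (Y=0, X=4, Z=1) weight 1/24
  (Y=0, X=4, Z=3) weight 1/18
  (Y=1, X=3, Z=0) weight 1/22
  (Y=1, X=3, Z=2) weight 1/66
Group by Z:
  weight(Z=0) = 1/22
  weight(Z=1) = 1/24
  weight(Z=2) = 1/66
  weight(Z=3) = 1/18
Total weight = 1/22 + 1/24 + 1/66 + 1/18 = 125/792
P(Z=0 | obs) = 1/22 / 125/792 = 36/125
P(Z=1 | obs) = 1/24 / 125/792 = 33/125
P(Z=2 | obs) = 1/66 / 125/792 = 12/125
P(Z=3 | obs) = 1/18 / 125/792 = 44/125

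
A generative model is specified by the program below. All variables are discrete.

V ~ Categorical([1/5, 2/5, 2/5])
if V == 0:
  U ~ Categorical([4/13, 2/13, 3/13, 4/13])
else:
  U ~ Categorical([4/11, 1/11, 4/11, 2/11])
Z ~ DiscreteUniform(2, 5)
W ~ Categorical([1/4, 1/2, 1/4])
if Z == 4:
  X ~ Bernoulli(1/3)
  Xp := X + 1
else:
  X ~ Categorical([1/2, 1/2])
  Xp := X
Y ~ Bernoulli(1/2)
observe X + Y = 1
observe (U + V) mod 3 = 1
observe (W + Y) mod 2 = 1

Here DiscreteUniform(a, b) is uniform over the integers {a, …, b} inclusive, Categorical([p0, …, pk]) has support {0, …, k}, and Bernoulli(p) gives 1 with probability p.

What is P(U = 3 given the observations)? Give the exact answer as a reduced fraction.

Enumerate traces; 48 have nonzero weight after conditioning:
  (V=0, U=1, Z=2, W=0, X=0, Y=1) weight 1/2080
  (V=0, U=1, Z=2, W=1, X=1, Y=0) weight 1/1040
  (V=0, U=1, Z=2, W=2, X=0, Y=1) weight 1/2080
  (V=0, U=1, Z=3, W=0, X=0, Y=1) weight 1/2080
  (V=0, U=1, Z=3, W=1, X=1, Y=0) weight 1/1040
  (V=0, U=1, Z=3, W=2, X=0, Y=1) weight 1/2080
  (V=0, U=1, Z=4, W=0, X=0, Y=1) weight 1/1560
  (V=0, U=1, Z=4, W=1, X=1, Y=0) weight 1/1560
  (V=1, U=0, Z=2, W=0, X=0, Y=1) weight 1/440
  (V=1, U=3, Z=2, W=0, X=0, Y=1) weight 1/880
  … 38 more
Group by U:
  weight(U=0) = 2/55
  weight(U=1) = 1/130
  weight(U=2) = 2/55
  weight(U=3) = 1/55
Total weight = 2/55 + 1/130 + 2/55 + 1/55 = 141/1430
P(U=0 | obs) = 2/55 / 141/1430 = 52/141
P(U=1 | obs) = 1/130 / 141/1430 = 11/141
P(U=2 | obs) = 2/55 / 141/1430 = 52/141
P(U=3 | obs) = 1/55 / 141/1430 = 26/141

P(U = 3 | obs) = 26/141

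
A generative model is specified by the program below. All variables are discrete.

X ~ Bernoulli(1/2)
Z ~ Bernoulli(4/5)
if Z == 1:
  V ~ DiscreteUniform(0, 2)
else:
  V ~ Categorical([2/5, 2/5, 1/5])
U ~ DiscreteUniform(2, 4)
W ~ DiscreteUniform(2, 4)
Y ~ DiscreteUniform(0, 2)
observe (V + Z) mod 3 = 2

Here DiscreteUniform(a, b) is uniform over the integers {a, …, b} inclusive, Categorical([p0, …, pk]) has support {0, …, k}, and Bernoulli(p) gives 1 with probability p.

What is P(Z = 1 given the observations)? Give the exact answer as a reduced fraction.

P(Z = 1 | obs) = 20/23

Enumerate traces; 108 have nonzero weight after conditioning:
  (X=0, Z=0, V=2, U=2, W=2, Y=0) weight 1/1350
  (X=0, Z=0, V=2, U=2, W=2, Y=1) weight 1/1350
  (X=0, Z=0, V=2, U=2, W=2, Y=2) weight 1/1350
  (X=0, Z=0, V=2, U=2, W=3, Y=0) weight 1/1350
  (X=0, Z=0, V=2, U=2, W=3, Y=1) weight 1/1350
  (X=0, Z=0, V=2, U=2, W=3, Y=2) weight 1/1350
  (X=0, Z=0, V=2, U=2, W=4, Y=0) weight 1/1350
  (X=0, Z=0, V=2, U=2, W=4, Y=1) weight 1/1350
  (X=0, Z=1, V=1, U=2, W=2, Y=0) weight 2/405
  … 99 more
Group by Z:
  weight(Z=0) = 1/25
  weight(Z=1) = 4/15
Total weight = 1/25 + 4/15 = 23/75
P(Z=0 | obs) = 1/25 / 23/75 = 3/23
P(Z=1 | obs) = 4/15 / 23/75 = 20/23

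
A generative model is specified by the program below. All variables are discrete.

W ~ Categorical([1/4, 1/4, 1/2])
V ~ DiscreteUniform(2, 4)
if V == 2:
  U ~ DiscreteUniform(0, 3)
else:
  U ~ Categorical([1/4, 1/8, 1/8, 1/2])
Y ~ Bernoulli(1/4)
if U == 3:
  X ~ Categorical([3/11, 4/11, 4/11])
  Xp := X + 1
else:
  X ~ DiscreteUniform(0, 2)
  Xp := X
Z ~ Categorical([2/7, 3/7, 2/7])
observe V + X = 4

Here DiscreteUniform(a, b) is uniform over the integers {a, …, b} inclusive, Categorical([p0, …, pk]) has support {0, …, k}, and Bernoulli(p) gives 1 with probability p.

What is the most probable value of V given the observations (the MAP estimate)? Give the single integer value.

argmax_v P(V = v | obs) = 3

Enumerate traces; 216 have nonzero weight after conditioning:
  (W=0, V=2, U=0, Y=0, X=2, Z=0) weight 1/672
  (W=0, V=2, U=0, Y=0, X=2, Z=1) weight 1/448
  (W=0, V=2, U=0, Y=0, X=2, Z=2) weight 1/672
  (W=0, V=2, U=0, Y=1, X=2, Z=0) weight 1/2016
  (W=0, V=2, U=0, Y=1, X=2, Z=1) weight 1/1344
  (W=0, V=2, U=0, Y=1, X=2, Z=2) weight 1/2016
  (W=0, V=2, U=1, Y=0, X=2, Z=0) weight 1/672
  (W=0, V=2, U=1, Y=0, X=2, Z=1) weight 1/448
  (W=0, V=3, U=0, Y=0, X=1, Z=0) weight 1/672
  (W=0, V=4, U=0, Y=0, X=0, Z=0) weight 1/672
  … 206 more
Group by V:
  weight(V=2) = 5/44
  weight(V=3) = 23/198
  weight(V=4) = 10/99
Total weight = 5/44 + 23/198 + 10/99 = 131/396
P(V=2 | obs) = 5/44 / 131/396 = 45/131
P(V=3 | obs) = 23/198 / 131/396 = 46/131
P(V=4 | obs) = 10/99 / 131/396 = 40/131
argmax = 3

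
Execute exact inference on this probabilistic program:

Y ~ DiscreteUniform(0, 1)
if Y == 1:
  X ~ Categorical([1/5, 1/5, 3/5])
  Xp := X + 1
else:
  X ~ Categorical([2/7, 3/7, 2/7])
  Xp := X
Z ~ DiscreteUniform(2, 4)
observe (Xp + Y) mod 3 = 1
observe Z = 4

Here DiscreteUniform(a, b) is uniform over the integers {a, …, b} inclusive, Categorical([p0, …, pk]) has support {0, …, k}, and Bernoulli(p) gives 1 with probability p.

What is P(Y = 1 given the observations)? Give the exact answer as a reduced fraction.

Enumerate traces; 2 have nonzero weight after conditioning:
  (Y=0, X=1, Z=4) weight 1/14
  (Y=1, X=2, Z=4) weight 1/10
Group by Y:
  weight(Y=0) = 1/14
  weight(Y=1) = 1/10
Total weight = 1/14 + 1/10 = 6/35
P(Y=0 | obs) = 1/14 / 6/35 = 5/12
P(Y=1 | obs) = 1/10 / 6/35 = 7/12

P(Y = 1 | obs) = 7/12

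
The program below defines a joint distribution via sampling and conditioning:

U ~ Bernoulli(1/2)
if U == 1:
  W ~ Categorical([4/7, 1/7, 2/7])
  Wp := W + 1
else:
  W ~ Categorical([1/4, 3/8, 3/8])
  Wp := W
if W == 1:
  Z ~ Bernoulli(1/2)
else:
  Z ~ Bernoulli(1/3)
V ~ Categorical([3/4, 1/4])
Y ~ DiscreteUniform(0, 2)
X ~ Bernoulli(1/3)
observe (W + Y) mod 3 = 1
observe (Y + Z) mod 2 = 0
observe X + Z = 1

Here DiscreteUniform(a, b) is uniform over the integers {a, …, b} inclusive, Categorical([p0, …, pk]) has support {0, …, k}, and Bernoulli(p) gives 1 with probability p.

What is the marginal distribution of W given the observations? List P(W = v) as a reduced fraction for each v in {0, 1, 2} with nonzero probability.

P(W=0) = 184/419, P(W=1) = 87/419, P(W=2) = 148/419

Enumerate traces; 12 have nonzero weight after conditioning:
  (U=0, W=0, Z=1, V=0, Y=1, X=0) weight 1/144
  (U=0, W=0, Z=1, V=1, Y=1, X=0) weight 1/432
  (U=0, W=1, Z=0, V=0, Y=0, X=1) weight 1/128
  (U=0, W=1, Z=0, V=1, Y=0, X=1) weight 1/384
  (U=0, W=2, Z=0, V=0, Y=2, X=1) weight 1/96
  (U=0, W=2, Z=0, V=1, Y=2, X=1) weight 1/288
  (U=1, W=0, Z=1, V=0, Y=1, X=0) weight 1/63
  (U=1, W=0, Z=1, V=1, Y=1, X=0) weight 1/189
  … 4 more
Group by W:
  weight(W=0) = 23/756
  weight(W=1) = 29/2016
  weight(W=2) = 37/1512
Total weight = 23/756 + 29/2016 + 37/1512 = 419/6048
P(W=0 | obs) = 23/756 / 419/6048 = 184/419
P(W=1 | obs) = 29/2016 / 419/6048 = 87/419
P(W=2 | obs) = 37/1512 / 419/6048 = 148/419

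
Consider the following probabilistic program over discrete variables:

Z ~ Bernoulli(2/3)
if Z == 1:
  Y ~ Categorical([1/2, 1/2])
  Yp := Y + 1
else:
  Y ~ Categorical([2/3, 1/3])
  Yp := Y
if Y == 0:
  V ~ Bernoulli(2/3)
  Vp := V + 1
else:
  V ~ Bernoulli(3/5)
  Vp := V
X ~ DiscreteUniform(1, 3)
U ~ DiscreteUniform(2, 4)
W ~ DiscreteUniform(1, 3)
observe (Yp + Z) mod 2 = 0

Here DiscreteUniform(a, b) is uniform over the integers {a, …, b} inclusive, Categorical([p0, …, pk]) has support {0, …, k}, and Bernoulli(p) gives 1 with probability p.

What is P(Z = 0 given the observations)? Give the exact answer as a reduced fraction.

P(Z = 0 | obs) = 2/5

Enumerate traces; 108 have nonzero weight after conditioning:
  (Z=0, Y=0, V=0, X=1, U=2, W=1) weight 2/729
  (Z=0, Y=0, V=0, X=1, U=2, W=2) weight 2/729
  (Z=0, Y=0, V=0, X=1, U=2, W=3) weight 2/729
  (Z=0, Y=0, V=0, X=1, U=3, W=1) weight 2/729
  (Z=0, Y=0, V=0, X=1, U=3, W=2) weight 2/729
  (Z=0, Y=0, V=0, X=1, U=3, W=3) weight 2/729
  (Z=0, Y=0, V=0, X=1, U=4, W=1) weight 2/729
  (Z=0, Y=0, V=0, X=1, U=4, W=2) weight 2/729
  (Z=1, Y=0, V=0, X=1, U=2, W=1) weight 1/243
  … 99 more
Group by Z:
  weight(Z=0) = 2/9
  weight(Z=1) = 1/3
Total weight = 2/9 + 1/3 = 5/9
P(Z=0 | obs) = 2/9 / 5/9 = 2/5
P(Z=1 | obs) = 1/3 / 5/9 = 3/5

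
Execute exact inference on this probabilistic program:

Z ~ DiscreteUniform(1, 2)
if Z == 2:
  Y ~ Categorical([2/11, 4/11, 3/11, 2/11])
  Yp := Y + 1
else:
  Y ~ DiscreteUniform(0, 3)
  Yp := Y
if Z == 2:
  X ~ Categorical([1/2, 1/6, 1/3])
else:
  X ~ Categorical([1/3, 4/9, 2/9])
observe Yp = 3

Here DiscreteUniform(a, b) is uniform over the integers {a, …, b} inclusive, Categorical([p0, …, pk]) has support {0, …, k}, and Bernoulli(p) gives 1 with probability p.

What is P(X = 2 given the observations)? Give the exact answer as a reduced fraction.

P(X = 2 | obs) = 58/207

Enumerate traces; 6 have nonzero weight after conditioning:
  (Z=1, Y=3, X=0) weight 1/24
  (Z=1, Y=3, X=1) weight 1/18
  (Z=1, Y=3, X=2) weight 1/36
  (Z=2, Y=2, X=0) weight 3/44
  (Z=2, Y=2, X=1) weight 1/44
  (Z=2, Y=2, X=2) weight 1/22
Group by X:
  weight(X=0) = 29/264
  weight(X=1) = 31/396
  weight(X=2) = 29/396
Total weight = 29/264 + 31/396 + 29/396 = 23/88
P(X=0 | obs) = 29/264 / 23/88 = 29/69
P(X=1 | obs) = 31/396 / 23/88 = 62/207
P(X=2 | obs) = 29/396 / 23/88 = 58/207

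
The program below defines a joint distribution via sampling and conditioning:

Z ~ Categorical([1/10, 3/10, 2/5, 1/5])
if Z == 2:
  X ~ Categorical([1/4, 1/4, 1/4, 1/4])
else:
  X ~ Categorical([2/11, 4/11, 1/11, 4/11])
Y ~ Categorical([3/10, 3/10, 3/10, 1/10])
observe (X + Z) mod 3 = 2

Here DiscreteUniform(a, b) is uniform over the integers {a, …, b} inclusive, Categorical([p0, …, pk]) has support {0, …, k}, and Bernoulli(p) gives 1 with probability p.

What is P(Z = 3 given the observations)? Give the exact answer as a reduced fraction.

Enumerate traces; 20 have nonzero weight after conditioning:
  (Z=0, X=2, Y=0) weight 3/1100
  (Z=0, X=2, Y=1) weight 3/1100
  (Z=0, X=2, Y=2) weight 3/1100
  (Z=0, X=2, Y=3) weight 1/1100
  (Z=1, X=1, Y=0) weight 9/275
  (Z=1, X=1, Y=1) weight 9/275
  (Z=1, X=1, Y=2) weight 9/275
  (Z=1, X=1, Y=3) weight 3/275
  (Z=2, X=0, Y=0) weight 3/100
  (Z=3, X=2, Y=0) weight 3/550
  … 10 more
Group by Z:
  weight(Z=0) = 1/110
  weight(Z=1) = 6/55
  weight(Z=2) = 1/5
  weight(Z=3) = 1/55
Total weight = 1/110 + 6/55 + 1/5 + 1/55 = 37/110
P(Z=0 | obs) = 1/110 / 37/110 = 1/37
P(Z=1 | obs) = 6/55 / 37/110 = 12/37
P(Z=2 | obs) = 1/5 / 37/110 = 22/37
P(Z=3 | obs) = 1/55 / 37/110 = 2/37

P(Z = 3 | obs) = 2/37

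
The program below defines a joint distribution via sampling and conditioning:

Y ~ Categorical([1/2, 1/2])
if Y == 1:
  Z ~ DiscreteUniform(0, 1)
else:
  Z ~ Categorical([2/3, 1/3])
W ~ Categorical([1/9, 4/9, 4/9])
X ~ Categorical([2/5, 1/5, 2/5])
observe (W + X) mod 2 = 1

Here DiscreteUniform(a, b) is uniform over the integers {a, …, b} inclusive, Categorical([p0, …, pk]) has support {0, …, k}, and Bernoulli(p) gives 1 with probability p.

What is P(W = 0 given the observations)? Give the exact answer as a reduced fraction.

Enumerate traces; 16 have nonzero weight after conditioning:
  (Y=0, Z=0, W=0, X=1) weight 1/135
  (Y=0, Z=0, W=1, X=0) weight 8/135
  (Y=0, Z=0, W=1, X=2) weight 8/135
  (Y=0, Z=0, W=2, X=1) weight 4/135
  (Y=0, Z=1, W=0, X=1) weight 1/270
  (Y=0, Z=1, W=1, X=0) weight 4/135
  (Y=0, Z=1, W=1, X=2) weight 4/135
  (Y=0, Z=1, W=2, X=1) weight 2/135
  … 8 more
Group by W:
  weight(W=0) = 1/45
  weight(W=1) = 16/45
  weight(W=2) = 4/45
Total weight = 1/45 + 16/45 + 4/45 = 7/15
P(W=0 | obs) = 1/45 / 7/15 = 1/21
P(W=1 | obs) = 16/45 / 7/15 = 16/21
P(W=2 | obs) = 4/45 / 7/15 = 4/21

P(W = 0 | obs) = 1/21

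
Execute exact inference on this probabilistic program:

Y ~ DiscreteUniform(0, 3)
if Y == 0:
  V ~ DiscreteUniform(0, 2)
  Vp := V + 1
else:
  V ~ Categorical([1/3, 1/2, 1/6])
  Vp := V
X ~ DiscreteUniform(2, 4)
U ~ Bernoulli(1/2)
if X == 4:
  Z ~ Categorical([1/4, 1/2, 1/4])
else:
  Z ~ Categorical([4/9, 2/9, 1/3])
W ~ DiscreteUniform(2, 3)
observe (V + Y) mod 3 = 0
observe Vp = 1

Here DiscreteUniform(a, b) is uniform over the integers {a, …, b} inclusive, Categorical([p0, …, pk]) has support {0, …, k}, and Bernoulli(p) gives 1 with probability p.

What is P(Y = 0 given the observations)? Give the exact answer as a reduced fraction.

Enumerate traces; 72 have nonzero weight after conditioning:
  (Y=0, V=0, X=2, U=0, Z=0, W=2) weight 1/324
  (Y=0, V=0, X=2, U=0, Z=0, W=3) weight 1/324
  (Y=0, V=0, X=2, U=0, Z=1, W=2) weight 1/648
  (Y=0, V=0, X=2, U=0, Z=1, W=3) weight 1/648
  (Y=0, V=0, X=2, U=0, Z=2, W=2) weight 1/432
  (Y=0, V=0, X=2, U=0, Z=2, W=3) weight 1/432
  (Y=0, V=0, X=2, U=1, Z=0, W=2) weight 1/324
  (Y=0, V=0, X=2, U=1, Z=0, W=3) weight 1/324
  (Y=2, V=1, X=2, U=0, Z=0, W=2) weight 1/216
  … 63 more
Group by Y:
  weight(Y=0) = 1/12
  weight(Y=2) = 1/8
Total weight = 1/12 + 1/8 = 5/24
P(Y=0 | obs) = 1/12 / 5/24 = 2/5
P(Y=2 | obs) = 1/8 / 5/24 = 3/5

P(Y = 0 | obs) = 2/5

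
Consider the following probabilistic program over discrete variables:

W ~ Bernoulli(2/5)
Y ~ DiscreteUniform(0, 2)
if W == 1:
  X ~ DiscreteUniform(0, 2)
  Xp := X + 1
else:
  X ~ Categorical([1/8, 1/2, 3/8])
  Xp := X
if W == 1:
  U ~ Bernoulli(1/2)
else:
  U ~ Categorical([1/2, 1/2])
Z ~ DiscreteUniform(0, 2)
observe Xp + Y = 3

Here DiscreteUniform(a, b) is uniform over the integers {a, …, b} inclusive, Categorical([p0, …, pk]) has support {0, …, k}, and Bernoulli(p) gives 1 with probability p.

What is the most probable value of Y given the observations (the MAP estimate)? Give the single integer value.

Enumerate traces; 30 have nonzero weight after conditioning:
  (W=0, Y=1, X=2, U=0, Z=0) weight 1/80
  (W=0, Y=1, X=2, U=0, Z=1) weight 1/80
  (W=0, Y=1, X=2, U=0, Z=2) weight 1/80
  (W=0, Y=1, X=2, U=1, Z=0) weight 1/80
  (W=0, Y=1, X=2, U=1, Z=1) weight 1/80
  (W=0, Y=1, X=2, U=1, Z=2) weight 1/80
  (W=0, Y=2, X=1, U=0, Z=0) weight 1/60
  (W=0, Y=2, X=1, U=0, Z=1) weight 1/60
  (W=1, Y=0, X=2, U=0, Z=0) weight 1/135
  … 21 more
Group by Y:
  weight(Y=0) = 2/45
  weight(Y=1) = 43/360
  weight(Y=2) = 13/90
Total weight = 2/45 + 43/360 + 13/90 = 37/120
P(Y=0 | obs) = 2/45 / 37/120 = 16/111
P(Y=1 | obs) = 43/360 / 37/120 = 43/111
P(Y=2 | obs) = 13/90 / 37/120 = 52/111
argmax = 2

argmax_v P(Y = v | obs) = 2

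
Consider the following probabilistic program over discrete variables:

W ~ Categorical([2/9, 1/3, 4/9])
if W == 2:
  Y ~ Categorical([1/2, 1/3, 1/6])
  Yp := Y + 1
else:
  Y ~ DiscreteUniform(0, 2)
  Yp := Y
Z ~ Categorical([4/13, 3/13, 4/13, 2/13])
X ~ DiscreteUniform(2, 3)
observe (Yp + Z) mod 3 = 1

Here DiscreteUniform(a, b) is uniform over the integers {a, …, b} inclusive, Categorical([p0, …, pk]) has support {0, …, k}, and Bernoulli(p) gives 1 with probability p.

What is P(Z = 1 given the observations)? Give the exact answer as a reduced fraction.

P(Z = 1 | obs) = 7/41

Enumerate traces; 24 have nonzero weight after conditioning:
  (W=0, Y=0, Z=1, X=2) weight 1/117
  (W=0, Y=0, Z=1, X=3) weight 1/117
  (W=0, Y=1, Z=0, X=2) weight 4/351
  (W=0, Y=1, Z=0, X=3) weight 4/351
  (W=0, Y=1, Z=3, X=2) weight 2/351
  (W=0, Y=1, Z=3, X=3) weight 2/351
  (W=0, Y=2, Z=2, X=2) weight 4/351
  (W=0, Y=2, Z=2, X=3) weight 4/351
  … 16 more
Group by Z:
  weight(Z=0) = 44/351
  weight(Z=1) = 7/117
  weight(Z=2) = 4/39
  weight(Z=3) = 22/351
Total weight = 44/351 + 7/117 + 4/39 + 22/351 = 41/117
P(Z=0 | obs) = 44/351 / 41/117 = 44/123
P(Z=1 | obs) = 7/117 / 41/117 = 7/41
P(Z=2 | obs) = 4/39 / 41/117 = 12/41
P(Z=3 | obs) = 22/351 / 41/117 = 22/123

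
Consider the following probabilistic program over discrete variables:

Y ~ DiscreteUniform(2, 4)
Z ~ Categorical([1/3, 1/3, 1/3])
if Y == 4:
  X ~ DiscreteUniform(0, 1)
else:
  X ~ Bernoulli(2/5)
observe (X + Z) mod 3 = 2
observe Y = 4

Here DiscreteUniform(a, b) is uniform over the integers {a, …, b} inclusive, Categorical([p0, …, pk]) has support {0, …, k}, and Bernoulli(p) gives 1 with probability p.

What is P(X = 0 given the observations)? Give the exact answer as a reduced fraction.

P(X = 0 | obs) = 1/2

Enumerate traces; 2 have nonzero weight after conditioning:
  (Y=4, Z=1, X=1) weight 1/18
  (Y=4, Z=2, X=0) weight 1/18
Group by X:
  weight(X=0) = 1/18
  weight(X=1) = 1/18
Total weight = 1/18 + 1/18 = 1/9
P(X=0 | obs) = 1/18 / 1/9 = 1/2
P(X=1 | obs) = 1/18 / 1/9 = 1/2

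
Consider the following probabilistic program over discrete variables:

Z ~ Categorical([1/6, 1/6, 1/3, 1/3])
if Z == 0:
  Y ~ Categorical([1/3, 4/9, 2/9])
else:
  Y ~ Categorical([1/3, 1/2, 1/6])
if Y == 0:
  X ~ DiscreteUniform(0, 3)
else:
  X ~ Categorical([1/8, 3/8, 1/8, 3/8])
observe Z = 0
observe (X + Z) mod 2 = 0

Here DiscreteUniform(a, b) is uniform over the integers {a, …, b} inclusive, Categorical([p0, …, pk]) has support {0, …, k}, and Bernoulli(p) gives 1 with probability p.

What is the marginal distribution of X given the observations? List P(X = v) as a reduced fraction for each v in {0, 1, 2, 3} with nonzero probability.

Enumerate traces; 6 have nonzero weight after conditioning:
  (Z=0, Y=0, X=0) weight 1/72
  (Z=0, Y=0, X=2) weight 1/72
  (Z=0, Y=1, X=0) weight 1/108
  (Z=0, Y=1, X=2) weight 1/108
  (Z=0, Y=2, X=0) weight 1/216
  (Z=0, Y=2, X=2) weight 1/216
Group by X:
  weight(X=0) = 1/36
  weight(X=2) = 1/36
Total weight = 1/36 + 1/36 = 1/18
P(X=0 | obs) = 1/36 / 1/18 = 1/2
P(X=2 | obs) = 1/36 / 1/18 = 1/2

P(X=0) = 1/2, P(X=2) = 1/2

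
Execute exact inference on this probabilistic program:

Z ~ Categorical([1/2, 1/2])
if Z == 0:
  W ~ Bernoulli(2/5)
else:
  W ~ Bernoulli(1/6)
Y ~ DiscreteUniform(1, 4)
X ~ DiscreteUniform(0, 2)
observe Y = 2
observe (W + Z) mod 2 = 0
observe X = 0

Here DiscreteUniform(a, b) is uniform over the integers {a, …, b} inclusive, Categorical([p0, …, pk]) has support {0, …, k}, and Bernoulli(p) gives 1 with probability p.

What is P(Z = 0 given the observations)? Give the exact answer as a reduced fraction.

Enumerate traces; 2 have nonzero weight after conditioning:
  (Z=0, W=0, Y=2, X=0) weight 1/40
  (Z=1, W=1, Y=2, X=0) weight 1/144
Group by Z:
  weight(Z=0) = 1/40
  weight(Z=1) = 1/144
Total weight = 1/40 + 1/144 = 23/720
P(Z=0 | obs) = 1/40 / 23/720 = 18/23
P(Z=1 | obs) = 1/144 / 23/720 = 5/23

P(Z = 0 | obs) = 18/23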